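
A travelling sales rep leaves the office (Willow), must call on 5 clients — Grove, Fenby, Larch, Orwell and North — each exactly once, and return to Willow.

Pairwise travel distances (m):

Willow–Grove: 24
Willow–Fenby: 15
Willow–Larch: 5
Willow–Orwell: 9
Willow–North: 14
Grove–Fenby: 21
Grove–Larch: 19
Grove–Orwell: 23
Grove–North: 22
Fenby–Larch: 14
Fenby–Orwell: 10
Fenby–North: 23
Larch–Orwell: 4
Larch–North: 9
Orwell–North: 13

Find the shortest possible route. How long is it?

Willow-Grove-Fenby-Larch-Orwell-North-Willow: 24+21+14+4+13+14 = 90
Willow-Grove-Fenby-Larch-North-Orwell-Willow: 24+21+14+9+13+9 = 90
Willow-Grove-Fenby-Orwell-Larch-North-Willow: 24+21+10+4+9+14 = 82
Willow-Grove-Fenby-Orwell-North-Larch-Willow: 24+21+10+13+9+5 = 82
Willow-Grove-Fenby-North-Larch-Orwell-Willow: 24+21+23+9+4+9 = 90
Willow-Grove-Fenby-North-Orwell-Larch-Willow: 24+21+23+13+4+5 = 90
Willow-Grove-Larch-Fenby-Orwell-North-Willow: 24+19+14+10+13+14 = 94
Willow-Grove-Larch-Fenby-North-Orwell-Willow: 24+19+14+23+13+9 = 102
Willow-Grove-Larch-Orwell-Fenby-North-Willow: 24+19+4+10+23+14 = 94
Willow-Grove-Larch-Orwell-North-Fenby-Willow: 24+19+4+13+23+15 = 98
Willow-Grove-Larch-North-Fenby-Orwell-Willow: 24+19+9+23+10+9 = 94
Willow-Grove-Larch-North-Orwell-Fenby-Willow: 24+19+9+13+10+15 = 90
Willow-Grove-Orwell-Fenby-Larch-North-Willow: 24+23+10+14+9+14 = 94
Willow-Grove-Orwell-Fenby-North-Larch-Willow: 24+23+10+23+9+5 = 94
… (46 more)
Willow-Larch-Orwell-Fenby-Grove-North-Willow: 5+4+10+21+22+14 = 76  ← best
The minimum is 76.
One optimal route: Willow → Larch → Orwell → Fenby → Grove → North → Willow (or its reverse).

76 m — the shortest possible round trip.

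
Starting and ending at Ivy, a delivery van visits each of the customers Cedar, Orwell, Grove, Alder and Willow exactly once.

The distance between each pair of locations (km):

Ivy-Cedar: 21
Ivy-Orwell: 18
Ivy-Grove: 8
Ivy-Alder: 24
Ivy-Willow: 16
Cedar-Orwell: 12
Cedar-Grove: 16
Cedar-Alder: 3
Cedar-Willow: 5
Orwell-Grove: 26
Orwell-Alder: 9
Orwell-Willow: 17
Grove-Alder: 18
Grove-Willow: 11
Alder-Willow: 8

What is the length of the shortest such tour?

Minimum total distance: 54 km.

Ivy - Cedar - Orwell - Grove - Alder - Willow - Ivy: 21+12+26+18+8+16 = 101
Ivy - Cedar - Orwell - Grove - Willow - Alder - Ivy: 21+12+26+11+8+24 = 102
Ivy - Cedar - Orwell - Alder - Grove - Willow - Ivy: 21+12+9+18+11+16 = 87
Ivy - Cedar - Orwell - Alder - Willow - Grove - Ivy: 21+12+9+8+11+8 = 69
Ivy - Cedar - Orwell - Willow - Grove - Alder - Ivy: 21+12+17+11+18+24 = 103
Ivy - Cedar - Orwell - Willow - Alder - Grove - Ivy: 21+12+17+8+18+8 = 84
Ivy - Cedar - Grove - Orwell - Alder - Willow - Ivy: 21+16+26+9+8+16 = 96
Ivy - Cedar - Grove - Orwell - Willow - Alder - Ivy: 21+16+26+17+8+24 = 112
Ivy - Cedar - Grove - Alder - Orwell - Willow - Ivy: 21+16+18+9+17+16 = 97
Ivy - Cedar - Grove - Alder - Willow - Orwell - Ivy: 21+16+18+8+17+18 = 98
Ivy - Cedar - Grove - Willow - Orwell - Alder - Ivy: 21+16+11+17+9+24 = 98
Ivy - Cedar - Grove - Willow - Alder - Orwell - Ivy: 21+16+11+8+9+18 = 83
Ivy - Cedar - Alder - Orwell - Grove - Willow - Ivy: 21+3+9+26+11+16 = 86
Ivy - Cedar - Alder - Orwell - Willow - Grove - Ivy: 21+3+9+17+11+8 = 69
… (46 more)
Ivy - Orwell - Alder - Cedar - Willow - Grove - Ivy: 18+9+3+5+11+8 = 54  ← best
The minimum is 54.
One optimal route: Ivy → Orwell → Alder → Cedar → Willow → Grove → Ivy (or its reverse).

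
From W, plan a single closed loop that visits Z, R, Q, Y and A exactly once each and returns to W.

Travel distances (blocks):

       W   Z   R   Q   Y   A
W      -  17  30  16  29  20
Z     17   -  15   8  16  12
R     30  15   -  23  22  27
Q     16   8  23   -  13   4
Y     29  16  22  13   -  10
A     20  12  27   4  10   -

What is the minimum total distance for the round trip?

84 blocks — the shortest possible round trip.

W→Z→R→Q→Y→A→W: 17+15+23+13+10+20 = 98
W→Z→R→Q→A→Y→W: 17+15+23+4+10+29 = 98
W→Z→R→Y→Q→A→W: 17+15+22+13+4+20 = 91
W→Z→R→Y→A→Q→W: 17+15+22+10+4+16 = 84
W→Z→R→A→Q→Y→W: 17+15+27+4+13+29 = 105
W→Z→R→A→Y→Q→W: 17+15+27+10+13+16 = 98
W→Z→Q→R→Y→A→W: 17+8+23+22+10+20 = 100
W→Z→Q→R→A→Y→W: 17+8+23+27+10+29 = 114
W→Z→Q→Y→R→A→W: 17+8+13+22+27+20 = 107
W→Z→Q→Y→A→R→W: 17+8+13+10+27+30 = 105
W→Z→Q→A→R→Y→W: 17+8+4+27+22+29 = 107
W→Z→Q→A→Y→R→W: 17+8+4+10+22+30 = 91
W→Z→Y→R→Q→A→W: 17+16+22+23+4+20 = 102
W→Z→Y→R→A→Q→W: 17+16+22+27+4+16 = 102
… (46 more)
The minimum is 84.
One optimal route: W → Z → R → Y → A → Q → W (or its reverse).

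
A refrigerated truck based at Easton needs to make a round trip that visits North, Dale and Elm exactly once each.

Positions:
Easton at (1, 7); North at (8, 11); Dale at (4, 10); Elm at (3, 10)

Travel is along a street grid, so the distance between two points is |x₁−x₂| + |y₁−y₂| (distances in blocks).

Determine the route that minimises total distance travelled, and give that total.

22 blocks — the shortest possible round trip.

There are 3 distinct closed tours to check (reversals are equivalent).
Easton → North → Dale → Elm → Easton: 11+5+1+5 = 22
Easton → North → Elm → Dale → Easton: 11+6+1+6 = 24
Easton → Dale → North → Elm → Easton: 6+5+6+5 = 22
The minimum is 22.
One optimal route: Easton → North → Dale → Elm → Easton (or its reverse).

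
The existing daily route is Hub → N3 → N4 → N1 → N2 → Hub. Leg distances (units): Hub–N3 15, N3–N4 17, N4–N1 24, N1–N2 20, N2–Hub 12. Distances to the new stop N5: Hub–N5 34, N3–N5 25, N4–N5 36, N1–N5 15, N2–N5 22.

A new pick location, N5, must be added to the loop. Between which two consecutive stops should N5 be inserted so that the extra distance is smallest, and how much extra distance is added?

Insertion cost between consecutive stops i–j is d(i,N5) + d(N5,j) − d(i,j):
  between Hub and N3: 34 + 25 − 15 = 44
  between N3 and N4: 25 + 36 − 17 = 44
  between N4 and N1: 36 + 15 − 24 = 27
  between N1 and N2: 15 + 22 − 20 = 17
  between N2 and Hub: 22 + 34 − 12 = 44
Cheapest insertion is between N1 and N2, adding 17.
New total = 88 + 17 = 105.

+17 — insert N5 between N1 and N2.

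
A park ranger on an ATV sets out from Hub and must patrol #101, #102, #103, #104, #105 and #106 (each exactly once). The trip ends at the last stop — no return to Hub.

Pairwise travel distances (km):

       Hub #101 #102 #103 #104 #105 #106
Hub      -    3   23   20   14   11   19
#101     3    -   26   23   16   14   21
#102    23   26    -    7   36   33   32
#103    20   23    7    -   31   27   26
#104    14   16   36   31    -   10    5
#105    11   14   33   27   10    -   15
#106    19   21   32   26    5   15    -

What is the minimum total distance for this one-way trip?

There are 6! = 720 possible orderings.
Hub→#101→#102→#103→#104→#105→#106: 3+26+7+31+10+15 = 92
Hub→#101→#102→#103→#104→#106→#105: 3+26+7+31+5+15 = 87
Hub→#101→#102→#103→#105→#104→#106: 3+26+7+27+10+5 = 78
Hub→#101→#102→#103→#105→#106→#104: 3+26+7+27+15+5 = 83
Hub→#101→#102→#103→#106→#104→#105: 3+26+7+26+5+10 = 77
Hub→#101→#102→#103→#106→#105→#104: 3+26+7+26+15+10 = 87
Hub→#101→#102→#104→#103→#105→#106: 3+26+36+31+27+15 = 138
Hub→#101→#102→#104→#103→#106→#105: 3+26+36+31+26+15 = 137
… (712 more)
Hub→#101→#105→#104→#106→#103→#102: 3+14+10+5+26+7 = 65  ← best
The minimum is 65.
One shortest path: Hub → #101 → #105 → #104 → #106 → #103 → #102.

65 km — the minimum one-way total.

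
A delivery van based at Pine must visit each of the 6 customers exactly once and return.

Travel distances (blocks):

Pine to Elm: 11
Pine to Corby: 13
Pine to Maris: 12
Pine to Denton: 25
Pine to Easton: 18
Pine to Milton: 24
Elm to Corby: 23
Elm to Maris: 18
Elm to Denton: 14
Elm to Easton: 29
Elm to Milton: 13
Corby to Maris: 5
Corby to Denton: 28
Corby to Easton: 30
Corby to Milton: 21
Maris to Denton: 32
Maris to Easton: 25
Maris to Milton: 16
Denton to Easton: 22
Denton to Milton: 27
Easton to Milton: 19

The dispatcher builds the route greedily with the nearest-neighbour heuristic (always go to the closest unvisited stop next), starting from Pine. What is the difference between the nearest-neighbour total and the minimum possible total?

13 blocks longer than the optimal tour.

From Pine: Elm=11, Maris=12, Corby=13, Easton=18, Milton=24, Denton=25 → choose Elm (11).
From Elm: Milton=13, Denton=14, Maris=18, Corby=23, Easton=29 → choose Milton (13).
From Milton: Maris=16, Easton=19, Corby=21, Denton=27 → choose Maris (16).
From Maris: Corby=5, Easton=25, Denton=32 → choose Corby (5).
From Corby: Denton=28, Easton=30 → choose Denton (28).
From Denton: Easton=22 → choose Easton (22).
NN route Pine → Elm → Milton → Maris → Corby → Denton → Easton → Pine costs 113.
Optimal: Pine → Elm → Denton → Easton → Milton → Maris → Corby → Pine costs 100 (by enumerating all 360 distinct tours).
Excess = 113 − 100 = 13.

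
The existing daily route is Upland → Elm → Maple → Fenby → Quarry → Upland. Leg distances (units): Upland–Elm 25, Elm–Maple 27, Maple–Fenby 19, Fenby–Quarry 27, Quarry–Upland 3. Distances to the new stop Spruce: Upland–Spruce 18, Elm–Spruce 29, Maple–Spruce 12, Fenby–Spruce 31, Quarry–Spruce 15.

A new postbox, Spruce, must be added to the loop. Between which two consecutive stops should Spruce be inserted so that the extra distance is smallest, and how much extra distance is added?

Insertion cost between consecutive stops i–j is d(i,Spruce) + d(Spruce,j) − d(i,j):
  between Upland and Elm: 18 + 29 − 25 = 22
  between Elm and Maple: 29 + 12 − 27 = 14
  between Maple and Fenby: 12 + 31 − 19 = 24
  between Fenby and Quarry: 31 + 15 − 27 = 19
  between Quarry and Upland: 15 + 18 − 3 = 30
Cheapest insertion is between Elm and Maple, adding 14.
New total = 101 + 14 = 115.

Adding 14 by placing Spruce on the Elm–Maple leg.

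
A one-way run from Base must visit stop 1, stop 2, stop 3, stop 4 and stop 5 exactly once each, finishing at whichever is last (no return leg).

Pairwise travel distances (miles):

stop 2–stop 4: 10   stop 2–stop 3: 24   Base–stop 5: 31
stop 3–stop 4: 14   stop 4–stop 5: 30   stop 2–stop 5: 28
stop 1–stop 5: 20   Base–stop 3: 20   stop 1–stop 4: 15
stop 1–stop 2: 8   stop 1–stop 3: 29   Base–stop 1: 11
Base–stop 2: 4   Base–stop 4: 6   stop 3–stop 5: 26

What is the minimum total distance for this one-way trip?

There are 5! = 120 possible orderings.
Base→stop 1→stop 2→stop 3→stop 4→stop 5: 11+8+24+14+30 = 87
Base→stop 1→stop 2→stop 3→stop 5→stop 4: 11+8+24+26+30 = 99
Base→stop 1→stop 2→stop 4→stop 3→stop 5: 11+8+10+14+26 = 69
Base→stop 1→stop 2→stop 4→stop 5→stop 3: 11+8+10+30+26 = 85
Base→stop 1→stop 2→stop 5→stop 3→stop 4: 11+8+28+26+14 = 87
Base→stop 1→stop 2→stop 5→stop 4→stop 3: 11+8+28+30+14 = 91
Base→stop 1→stop 3→stop 2→stop 4→stop 5: 11+29+24+10+30 = 104
Base→stop 1→stop 3→stop 2→stop 5→stop 4: 11+29+24+28+30 = 122
Base→stop 1→stop 3→stop 4→stop 2→stop 5: 11+29+14+10+28 = 92
Base→stop 1→stop 3→stop 4→stop 5→stop 2: 11+29+14+30+28 = 112
Base→stop 1→stop 3→stop 5→stop 2→stop 4: 11+29+26+28+10 = 104
Base→stop 1→stop 3→stop 5→stop 4→stop 2: 11+29+26+30+10 = 106
Base→stop 1→stop 4→stop 2→stop 3→stop 5: 11+15+10+24+26 = 86
Base→stop 1→stop 4→stop 2→stop 5→stop 3: 11+15+10+28+26 = 90
… (106 more)
Base→stop 2→stop 1→stop 4→stop 3→stop 5: 4+8+15+14+26 = 67  ← best
The minimum is 67.
One shortest path: Base → stop 2 → stop 1 → stop 4 → stop 3 → stop 5.

Minimum one-way distance = 67 miles.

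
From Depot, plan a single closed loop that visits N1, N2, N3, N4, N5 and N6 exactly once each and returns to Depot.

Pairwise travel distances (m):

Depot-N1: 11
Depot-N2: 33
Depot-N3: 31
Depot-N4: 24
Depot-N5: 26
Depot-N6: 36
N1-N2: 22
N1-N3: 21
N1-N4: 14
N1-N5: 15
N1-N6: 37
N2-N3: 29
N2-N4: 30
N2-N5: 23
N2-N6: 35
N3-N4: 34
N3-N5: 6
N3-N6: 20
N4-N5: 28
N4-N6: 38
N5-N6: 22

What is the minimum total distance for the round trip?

Minimum total distance: 140 m.

There are 360 distinct closed tours to check (reversals are equivalent).
Depot - N1 - N2 - N3 - N4 - N5 - N6 - Depot: 11+22+29+34+28+22+36 = 182
Depot - N1 - N2 - N3 - N4 - N6 - N5 - Depot: 11+22+29+34+38+22+26 = 182
Depot - N1 - N2 - N3 - N5 - N4 - N6 - Depot: 11+22+29+6+28+38+36 = 170
Depot - N1 - N2 - N3 - N5 - N6 - N4 - Depot: 11+22+29+6+22+38+24 = 152
Depot - N1 - N2 - N3 - N6 - N4 - N5 - Depot: 11+22+29+20+38+28+26 = 174
Depot - N1 - N2 - N3 - N6 - N5 - N4 - Depot: 11+22+29+20+22+28+24 = 156
Depot - N1 - N2 - N4 - N3 - N5 - N6 - Depot: 11+22+30+34+6+22+36 = 161
Depot - N1 - N2 - N4 - N3 - N6 - N5 - Depot: 11+22+30+34+20+22+26 = 165
… (352 more)
Depot - N1 - N4 - N2 - N5 - N3 - N6 - Depot: 11+14+30+23+6+20+36 = 140  ← best
The minimum is 140.
One optimal route: Depot → N1 → N4 → N2 → N5 → N3 → N6 → Depot (or its reverse).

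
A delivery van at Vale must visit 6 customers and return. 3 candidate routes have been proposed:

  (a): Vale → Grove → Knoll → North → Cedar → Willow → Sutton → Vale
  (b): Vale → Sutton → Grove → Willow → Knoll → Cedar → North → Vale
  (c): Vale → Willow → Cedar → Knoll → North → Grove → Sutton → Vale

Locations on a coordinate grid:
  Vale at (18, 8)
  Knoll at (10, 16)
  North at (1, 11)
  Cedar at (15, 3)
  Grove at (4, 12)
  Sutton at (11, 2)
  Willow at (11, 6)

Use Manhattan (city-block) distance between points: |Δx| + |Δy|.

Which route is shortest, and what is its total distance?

82 — (c) is the shortest.

(a): 18 + 10 + 14 + 22 + 7 + 4 + 13 = 88
(b): 13 + 17 + 13 + 11 + 18 + 22 + 20 = 114
(c): 9 + 7 + 18 + 14 + 4 + 17 + 13 = 82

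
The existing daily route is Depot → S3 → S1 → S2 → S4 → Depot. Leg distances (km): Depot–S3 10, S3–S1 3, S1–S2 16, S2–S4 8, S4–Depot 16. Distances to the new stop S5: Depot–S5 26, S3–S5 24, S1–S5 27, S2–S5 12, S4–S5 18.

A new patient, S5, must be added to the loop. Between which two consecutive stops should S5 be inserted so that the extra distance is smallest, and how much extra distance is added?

Insertion cost between consecutive stops i–j is d(i,S5) + d(S5,j) − d(i,j):
  between Depot and S3: 26 + 24 − 10 = 40
  between S3 and S1: 24 + 27 − 3 = 48
  between S1 and S2: 27 + 12 − 16 = 23
  between S2 and S4: 12 + 18 − 8 = 22
  between S4 and Depot: 18 + 26 − 16 = 28
Cheapest insertion is between S2 and S4, adding 22.
New total = 53 + 22 = 75.

Adding 22 km by placing S5 on the S2–S4 leg.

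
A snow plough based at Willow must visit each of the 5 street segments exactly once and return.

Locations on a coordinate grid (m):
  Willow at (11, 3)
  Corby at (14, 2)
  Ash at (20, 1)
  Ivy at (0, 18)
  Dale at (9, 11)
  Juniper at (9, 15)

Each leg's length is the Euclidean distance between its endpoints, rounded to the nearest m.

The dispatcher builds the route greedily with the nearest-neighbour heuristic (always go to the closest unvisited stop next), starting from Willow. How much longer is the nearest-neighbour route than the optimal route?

Excess over optimum: 1 m.

Willow: Corby=3, Dale=8, Ash=9, Juniper=12, Ivy=19 ⇒ Corby
Corby: Ash=6, Dale=10, Juniper=14, Ivy=21 ⇒ Ash
Ash: Dale=15, Juniper=18, Ivy=26 ⇒ Dale
Dale: Juniper=4, Ivy=11 ⇒ Juniper
Juniper: Ivy=9 ⇒ Ivy
NN route Willow → Corby → Ash → Dale → Juniper → Ivy → Willow costs 56.
Optimal: Willow → Corby → Ash → Juniper → Ivy → Dale → Willow costs 55 (by enumerating all 60 distinct tours).
Excess = 56 − 55 = 1.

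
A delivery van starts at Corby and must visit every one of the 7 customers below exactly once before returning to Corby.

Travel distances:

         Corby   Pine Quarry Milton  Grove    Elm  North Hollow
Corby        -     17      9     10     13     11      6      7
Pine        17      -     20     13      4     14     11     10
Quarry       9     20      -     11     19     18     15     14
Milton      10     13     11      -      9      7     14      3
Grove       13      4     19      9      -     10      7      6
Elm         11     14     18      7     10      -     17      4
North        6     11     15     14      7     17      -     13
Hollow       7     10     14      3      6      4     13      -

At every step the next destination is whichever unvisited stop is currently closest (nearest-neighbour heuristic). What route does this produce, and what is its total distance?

Nearest-neighbour total = 64; route Corby → North → Grove → Pine → Hollow → Milton → Elm → Quarry → Corby.

From Corby: distances to unvisited — North=6, Hollow=7, Quarry=9, Milton=10, Elm=11, Grove=13, Pine=17. Nearest is North (6).
From North: distances to unvisited — Grove=7, Pine=11, Hollow=13, Milton=14, Quarry=15, Elm=17. Nearest is Grove (7).
From Grove: distances to unvisited — Pine=4, Hollow=6, Milton=9, Elm=10, Quarry=19. Nearest is Pine (4).
From Pine: distances to unvisited — Hollow=10, Milton=13, Elm=14, Quarry=20. Nearest is Hollow (10).
From Hollow: distances to unvisited — Milton=3, Elm=4, Quarry=14. Nearest is Milton (3).
From Milton: distances to unvisited — Elm=7, Quarry=11. Nearest is Elm (7).
From Elm: distances to unvisited — Quarry=18. Nearest is Quarry (18).
Return Quarry→Corby: 9.
Total = 6 + 7 + 4 + 10 + 3 + 7 + 18 + 9 = 64.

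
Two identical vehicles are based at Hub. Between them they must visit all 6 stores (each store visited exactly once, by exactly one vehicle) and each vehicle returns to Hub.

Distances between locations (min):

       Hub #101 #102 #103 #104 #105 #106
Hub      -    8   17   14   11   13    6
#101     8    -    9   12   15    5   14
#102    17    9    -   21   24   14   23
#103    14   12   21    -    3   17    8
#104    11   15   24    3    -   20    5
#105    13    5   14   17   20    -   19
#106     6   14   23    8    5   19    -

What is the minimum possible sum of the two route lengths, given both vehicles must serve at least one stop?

72 min — the smallest possible combined total.

Try each way of splitting the stops between the two vehicles (each non-empty) and, for each split, find the best tour for each vehicle:
  {#101} + {#102, #103, #104, #105, #106}: 16 + 62 = 78
  {#102} + {#101, #103, #104, #105, #106}: 34 + 44 = 78
  {#101, #102} + {#103, #104, #105, #106}: 34 + 44 = 78
  {#103} + {#101, #102, #104, #105, #106}: 28 + 62 = 90
  {#101, #103} + {#102, #104, #105, #106}: 34 + 62 = 96
  {#102, #103} + {#101, #104, #105, #106}: 52 + 44 = 96
  … (31 splits in total)
  {#101, #102, #105} + {#103, #104, #106}: 44 + 28 = 72  ← best
Best: vehicle 1 Hub → #101 → #102 → #105 → Hub = 44; vehicle 2 Hub → #103 → #104 → #106 → Hub = 28; combined 72.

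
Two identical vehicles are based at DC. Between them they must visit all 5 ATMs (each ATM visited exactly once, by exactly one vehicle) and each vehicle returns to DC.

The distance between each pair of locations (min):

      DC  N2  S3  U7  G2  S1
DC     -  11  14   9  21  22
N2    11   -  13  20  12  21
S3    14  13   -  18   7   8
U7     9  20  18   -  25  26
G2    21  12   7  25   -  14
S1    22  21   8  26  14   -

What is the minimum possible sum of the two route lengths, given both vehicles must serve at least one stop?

Minimum combined distance: 77 min.

Check every non-empty split of the stops between the two vehicles; for each half take its own optimal tour:
  {N2} + {S3, U7, G2, S1}: 22 + 70 = 92
  {S3} + {N2, U7, G2, S1}: 28 + 72 = 100
  {N2, S3} + {U7, G2, S1}: 38 + 70 = 108
  {U7} + {N2, S3, G2, S1}: 18 + 59 = 77
  {N2, U7} + {S3, G2, S1}: 40 + 57 = 97
  {S3, U7} + {N2, G2, S1}: 41 + 59 = 100
  … (15 splits in total)
Best: vehicle 1 DC → U7 → DC = 18; vehicle 2 DC → N2 → G2 → S1 → S3 → DC = 59; combined 77.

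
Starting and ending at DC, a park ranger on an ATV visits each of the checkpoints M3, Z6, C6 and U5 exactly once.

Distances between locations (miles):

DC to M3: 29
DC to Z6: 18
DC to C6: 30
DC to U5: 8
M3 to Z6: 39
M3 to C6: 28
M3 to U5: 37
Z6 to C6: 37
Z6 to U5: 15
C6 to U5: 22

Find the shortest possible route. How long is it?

There are 12 distinct closed tours to check (reversals are equivalent).
DC→M3→Z6→C6→U5→DC: 29+39+37+22+8 = 135
DC→M3→Z6→U5→C6→DC: 29+39+15+22+30 = 135
DC→M3→C6→Z6→U5→DC: 29+28+37+15+8 = 117
DC→M3→C6→U5→Z6→DC: 29+28+22+15+18 = 112
DC→M3→U5→Z6→C6→DC: 29+37+15+37+30 = 148
DC→M3→U5→C6→Z6→DC: 29+37+22+37+18 = 143
DC→Z6→M3→C6→U5→DC: 18+39+28+22+8 = 115
DC→Z6→M3→U5→C6→DC: 18+39+37+22+30 = 146
DC→Z6→C6→M3→U5→DC: 18+37+28+37+8 = 128
DC→Z6→U5→M3→C6→DC: 18+15+37+28+30 = 128
DC→C6→M3→Z6→U5→DC: 30+28+39+15+8 = 120
DC→C6→Z6→M3→U5→DC: 30+37+39+37+8 = 151
The minimum is 112.
One optimal route: DC → M3 → C6 → U5 → Z6 → DC (or its reverse).

112 miles — the shortest possible round trip.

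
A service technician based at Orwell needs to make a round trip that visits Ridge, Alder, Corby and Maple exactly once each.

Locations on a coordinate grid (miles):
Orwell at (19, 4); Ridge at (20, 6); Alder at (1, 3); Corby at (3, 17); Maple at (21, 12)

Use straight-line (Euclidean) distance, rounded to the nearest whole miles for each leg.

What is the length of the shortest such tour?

With 4 stops there are 4!/2 = 12 distinct round trips (a route and its reverse cost the same).
Orwell-Ridge-Alder-Corby-Maple-Orwell: 2+19+14+19+8 = 62
Orwell-Ridge-Alder-Maple-Corby-Orwell: 2+19+22+19+21 = 83
Orwell-Ridge-Corby-Alder-Maple-Orwell: 2+20+14+22+8 = 66
Orwell-Ridge-Corby-Maple-Alder-Orwell: 2+20+19+22+18 = 81
Orwell-Ridge-Maple-Alder-Corby-Orwell: 2+6+22+14+21 = 65
Orwell-Ridge-Maple-Corby-Alder-Orwell: 2+6+19+14+18 = 59
Orwell-Alder-Ridge-Corby-Maple-Orwell: 18+19+20+19+8 = 84
Orwell-Alder-Ridge-Maple-Corby-Orwell: 18+19+6+19+21 = 83
Orwell-Alder-Corby-Ridge-Maple-Orwell: 18+14+20+6+8 = 66
Orwell-Alder-Maple-Ridge-Corby-Orwell: 18+22+6+20+21 = 87
Orwell-Corby-Ridge-Alder-Maple-Orwell: 21+20+19+22+8 = 90
Orwell-Corby-Alder-Ridge-Maple-Orwell: 21+14+19+6+8 = 68
The minimum is 59.
One optimal route: Orwell → Ridge → Maple → Corby → Alder → Orwell (or its reverse).

59 miles — the shortest possible round trip.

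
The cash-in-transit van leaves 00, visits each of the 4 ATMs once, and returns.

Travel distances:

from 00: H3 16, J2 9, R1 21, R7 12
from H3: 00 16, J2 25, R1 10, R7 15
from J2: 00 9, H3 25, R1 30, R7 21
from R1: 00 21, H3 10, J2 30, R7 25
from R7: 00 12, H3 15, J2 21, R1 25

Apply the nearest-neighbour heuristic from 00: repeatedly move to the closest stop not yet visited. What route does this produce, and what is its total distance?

From 00: distances to unvisited — J2=9, R7=12, H3=16, R1=21. Nearest is J2 (9).
From J2: distances to unvisited — R7=21, H3=25, R1=30. Nearest is R7 (21).
From R7: distances to unvisited — H3=15, R1=25. Nearest is H3 (15).
From H3: distances to unvisited — R1=10. Nearest is R1 (10).
Return R1→00: 21.
Total = 9 + 21 + 15 + 10 + 21 = 76.

76 along 00 → J2 → R7 → H3 → R1 → 00.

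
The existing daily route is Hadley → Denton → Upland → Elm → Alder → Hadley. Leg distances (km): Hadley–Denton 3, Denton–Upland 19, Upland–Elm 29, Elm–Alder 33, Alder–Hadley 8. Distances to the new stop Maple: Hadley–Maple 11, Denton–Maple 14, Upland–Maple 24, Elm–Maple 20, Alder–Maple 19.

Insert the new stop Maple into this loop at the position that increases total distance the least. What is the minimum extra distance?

Insertion cost between consecutive stops i–j is d(i,Maple) + d(Maple,j) − d(i,j):
  between Hadley and Denton: 11 + 14 − 3 = 22
  between Denton and Upland: 14 + 24 − 19 = 19
  between Upland and Elm: 24 + 20 − 29 = 15
  between Elm and Alder: 20 + 19 − 33 = 6
  between Alder and Hadley: 19 + 11 − 8 = 22
Cheapest insertion is between Elm and Alder, adding 6.
New total = 92 + 6 = 98.

Adding 6 km by placing Maple on the Elm–Alder leg.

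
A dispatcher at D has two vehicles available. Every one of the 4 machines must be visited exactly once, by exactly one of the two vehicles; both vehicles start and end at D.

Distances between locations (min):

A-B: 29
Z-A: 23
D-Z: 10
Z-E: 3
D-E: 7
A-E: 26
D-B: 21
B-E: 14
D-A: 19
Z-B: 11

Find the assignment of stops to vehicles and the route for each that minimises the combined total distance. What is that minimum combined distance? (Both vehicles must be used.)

There are 2^3 − 1 = 7 ways to divide the 4 stops into two non-empty groups. For each, the best each vehicle can do is its own shortest tour through its group:
  {Z} + {A, B, E}: 20 + 69 = 89
  {A} + {Z, B, E}: 38 + 42 = 80
  {Z, A} + {B, E}: 52 + 42 = 94
  {B} + {Z, A, E}: 42 + 52 = 94
  {Z, B} + {A, E}: 42 + 52 = 94
  {A, B} + {Z, E}: 69 + 20 = 89
  … (7 splits in total)
Best: vehicle 1 D → A → D = 38; vehicle 2 D → Z → B → E → D = 42; combined 80.

Minimum combined distance: 80 min.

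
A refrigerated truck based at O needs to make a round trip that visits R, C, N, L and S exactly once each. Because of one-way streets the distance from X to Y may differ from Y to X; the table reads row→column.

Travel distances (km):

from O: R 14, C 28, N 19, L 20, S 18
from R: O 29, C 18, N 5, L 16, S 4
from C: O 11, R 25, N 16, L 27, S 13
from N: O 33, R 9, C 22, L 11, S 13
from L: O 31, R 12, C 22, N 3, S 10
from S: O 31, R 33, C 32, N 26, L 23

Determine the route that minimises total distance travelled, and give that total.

O → R → C → N → L → S → O: 14+18+16+11+10+31 = 100
O → R → C → N → S → L → O: 14+18+16+13+23+31 = 115
O → R → C → L → N → S → O: 14+18+27+3+13+31 = 106
O → R → C → L → S → N → O: 14+18+27+10+26+33 = 128
O → R → C → S → N → L → O: 14+18+13+26+11+31 = 113
O → R → C → S → L → N → O: 14+18+13+23+3+33 = 104
O → R → N → C → L → S → O: 14+5+22+27+10+31 = 109
O → R → N → C → S → L → O: 14+5+22+13+23+31 = 108
O → R → N → L → C → S → O: 14+5+11+22+13+31 = 96
O → R → N → L → S → C → O: 14+5+11+10+32+11 = 83
O → R → N → S → C → L → O: 14+5+13+32+27+31 = 122
O → R → N → S → L → C → O: 14+5+13+23+22+11 = 88
O → R → L → C → N → S → O: 14+16+22+16+13+31 = 112
O → R → L → C → S → N → O: 14+16+22+13+26+33 = 124
… (106 more)
O → R → S → L → N → C → O: 14+4+23+3+22+11 = 77  ← best
The minimum is 77.
One optimal route: O → R → S → L → N → C → O.

77 km — the shortest possible round trip.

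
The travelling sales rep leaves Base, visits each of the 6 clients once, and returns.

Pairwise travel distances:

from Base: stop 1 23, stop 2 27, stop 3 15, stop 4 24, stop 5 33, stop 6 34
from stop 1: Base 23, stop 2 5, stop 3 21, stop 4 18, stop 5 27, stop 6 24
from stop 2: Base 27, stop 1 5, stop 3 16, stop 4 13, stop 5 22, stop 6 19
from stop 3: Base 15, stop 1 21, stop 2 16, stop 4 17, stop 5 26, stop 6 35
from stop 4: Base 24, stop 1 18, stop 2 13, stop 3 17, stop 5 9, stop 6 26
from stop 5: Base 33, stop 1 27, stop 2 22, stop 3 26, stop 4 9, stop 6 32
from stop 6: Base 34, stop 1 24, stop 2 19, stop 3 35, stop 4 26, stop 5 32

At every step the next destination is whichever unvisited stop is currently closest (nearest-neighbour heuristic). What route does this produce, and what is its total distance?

Nearest-neighbour total = 129; route Base → stop 3 → stop 2 → stop 1 → stop 4 → stop 5 → stop 6 → Base.

From Base: distances to unvisited — stop 3=15, stop 1=23, stop 4=24, stop 2=27, stop 5=33, stop 6=34. Nearest is stop 3 (15).
From stop 3: distances to unvisited — stop 2=16, stop 4=17, stop 1=21, stop 5=26, stop 6=35. Nearest is stop 2 (16).
From stop 2: distances to unvisited — stop 1=5, stop 4=13, stop 6=19, stop 5=22. Nearest is stop 1 (5).
From stop 1: distances to unvisited — stop 4=18, stop 6=24, stop 5=27. Nearest is stop 4 (18).
From stop 4: distances to unvisited — stop 5=9, stop 6=26. Nearest is stop 5 (9).
From stop 5: distances to unvisited — stop 6=32. Nearest is stop 6 (32).
Return stop 6→Base: 34.
Total = 15 + 16 + 5 + 18 + 9 + 32 + 34 = 129.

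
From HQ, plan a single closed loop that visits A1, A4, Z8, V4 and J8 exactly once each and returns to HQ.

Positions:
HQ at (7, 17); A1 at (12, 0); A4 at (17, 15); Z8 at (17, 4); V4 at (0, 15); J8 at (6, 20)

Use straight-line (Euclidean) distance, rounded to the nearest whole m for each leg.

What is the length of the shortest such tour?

HQ-A1-A4-Z8-V4-J8-HQ: 18+16+11+20+8+3 = 76
HQ-A1-A4-Z8-J8-V4-HQ: 18+16+11+19+8+7 = 79
HQ-A1-A4-V4-Z8-J8-HQ: 18+16+17+20+19+3 = 93
HQ-A1-A4-V4-J8-Z8-HQ: 18+16+17+8+19+16 = 94
HQ-A1-A4-J8-Z8-V4-HQ: 18+16+12+19+20+7 = 92
HQ-A1-A4-J8-V4-Z8-HQ: 18+16+12+8+20+16 = 90
HQ-A1-Z8-A4-V4-J8-HQ: 18+6+11+17+8+3 = 63
HQ-A1-Z8-A4-J8-V4-HQ: 18+6+11+12+8+7 = 62
HQ-A1-Z8-V4-A4-J8-HQ: 18+6+20+17+12+3 = 76
HQ-A1-Z8-V4-J8-A4-HQ: 18+6+20+8+12+10 = 74
HQ-A1-Z8-J8-A4-V4-HQ: 18+6+19+12+17+7 = 79
HQ-A1-Z8-J8-V4-A4-HQ: 18+6+19+8+17+10 = 78
HQ-A1-V4-A4-Z8-J8-HQ: 18+19+17+11+19+3 = 87
HQ-A1-V4-A4-J8-Z8-HQ: 18+19+17+12+19+16 = 101
… (46 more)
HQ-A4-Z8-A1-V4-J8-HQ: 10+11+6+19+8+3 = 57  ← best
The minimum is 57.
One optimal route: HQ → A4 → Z8 → A1 → V4 → J8 → HQ (or its reverse).

57 m — the shortest possible round trip.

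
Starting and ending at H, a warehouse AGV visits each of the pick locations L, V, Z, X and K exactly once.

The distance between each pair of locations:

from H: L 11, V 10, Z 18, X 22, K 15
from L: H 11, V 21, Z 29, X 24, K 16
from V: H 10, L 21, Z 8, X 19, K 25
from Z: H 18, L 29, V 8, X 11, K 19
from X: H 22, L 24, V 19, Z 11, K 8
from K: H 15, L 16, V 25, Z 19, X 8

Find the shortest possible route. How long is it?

H → L → V → Z → X → K → H: 11+21+8+11+8+15 = 74
H → L → V → Z → K → X → H: 11+21+8+19+8+22 = 89
H → L → V → X → Z → K → H: 11+21+19+11+19+15 = 96
H → L → V → X → K → Z → H: 11+21+19+8+19+18 = 96
H → L → V → K → Z → X → H: 11+21+25+19+11+22 = 109
H → L → V → K → X → Z → H: 11+21+25+8+11+18 = 94
H → L → Z → V → X → K → H: 11+29+8+19+8+15 = 90
H → L → Z → V → K → X → H: 11+29+8+25+8+22 = 103
H → L → Z → X → V → K → H: 11+29+11+19+25+15 = 110
H → L → Z → X → K → V → H: 11+29+11+8+25+10 = 94
H → L → Z → K → V → X → H: 11+29+19+25+19+22 = 125
H → L → Z → K → X → V → H: 11+29+19+8+19+10 = 96
H → L → X → V → Z → K → H: 11+24+19+8+19+15 = 96
H → L → X → V → K → Z → H: 11+24+19+25+19+18 = 116
… (46 more)
H → L → K → X → Z → V → H: 11+16+8+11+8+10 = 64  ← best
The minimum is 64.
One optimal route: H → L → K → X → Z → V → H (or its reverse).

Minimum total distance: 64.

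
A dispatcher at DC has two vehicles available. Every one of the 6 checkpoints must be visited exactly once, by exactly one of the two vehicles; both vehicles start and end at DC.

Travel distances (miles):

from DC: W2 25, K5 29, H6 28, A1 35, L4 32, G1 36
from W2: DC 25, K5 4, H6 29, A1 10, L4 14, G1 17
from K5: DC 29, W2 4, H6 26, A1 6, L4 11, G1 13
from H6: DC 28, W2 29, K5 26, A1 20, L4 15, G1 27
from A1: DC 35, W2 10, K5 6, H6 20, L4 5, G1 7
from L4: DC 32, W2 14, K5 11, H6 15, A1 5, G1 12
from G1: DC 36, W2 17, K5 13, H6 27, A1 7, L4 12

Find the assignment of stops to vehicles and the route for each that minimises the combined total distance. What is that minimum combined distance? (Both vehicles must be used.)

Check every non-empty split of the stops between the two vehicles; for each half take its own optimal tour:
  {W2} + {K5, H6, A1, L4, G1}: 50 + 97 = 147
  {K5} + {W2, H6, A1, L4, G1}: 58 + 97 = 155
  {W2, K5} + {H6, A1, L4, G1}: 58 + 91 = 149
  {H6} + {W2, K5, A1, L4, G1}: 56 + 86 = 142
  {W2, H6} + {K5, A1, L4, G1}: 82 + 86 = 168
  {K5, H6} + {W2, A1, L4, G1}: 83 + 86 = 169
  … (31 splits in total)
Best: vehicle 1 DC → H6 → DC = 56; vehicle 2 DC → W2 → K5 → A1 → G1 → L4 → DC = 86; combined 142.

142 miles — the smallest possible combined total.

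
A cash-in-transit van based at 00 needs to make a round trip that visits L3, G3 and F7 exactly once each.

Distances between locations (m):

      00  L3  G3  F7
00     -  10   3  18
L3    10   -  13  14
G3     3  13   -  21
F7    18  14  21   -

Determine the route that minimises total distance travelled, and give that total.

There are 3 distinct closed tours to check (reversals are equivalent).
00 → L3 → G3 → F7 → 00: 10+13+21+18 = 62
00 → L3 → F7 → G3 → 00: 10+14+21+3 = 48
00 → G3 → L3 → F7 → 00: 3+13+14+18 = 48
The minimum is 48.
One optimal route: 00 → L3 → F7 → G3 → 00 (or its reverse).

Shortest round trip = 48 m.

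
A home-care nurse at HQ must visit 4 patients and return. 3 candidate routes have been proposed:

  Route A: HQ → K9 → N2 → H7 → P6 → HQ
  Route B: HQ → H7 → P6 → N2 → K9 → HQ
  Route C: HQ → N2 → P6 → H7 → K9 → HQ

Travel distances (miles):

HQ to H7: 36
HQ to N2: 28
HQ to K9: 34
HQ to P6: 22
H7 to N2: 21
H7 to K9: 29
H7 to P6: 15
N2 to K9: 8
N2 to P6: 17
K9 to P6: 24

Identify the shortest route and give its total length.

100 miles — Route A is the shortest.

Route A: 34 + 8 + 21 + 15 + 22 = 100
Route B: 36 + 15 + 17 + 8 + 34 = 110
Route C: 28 + 17 + 15 + 29 + 34 = 123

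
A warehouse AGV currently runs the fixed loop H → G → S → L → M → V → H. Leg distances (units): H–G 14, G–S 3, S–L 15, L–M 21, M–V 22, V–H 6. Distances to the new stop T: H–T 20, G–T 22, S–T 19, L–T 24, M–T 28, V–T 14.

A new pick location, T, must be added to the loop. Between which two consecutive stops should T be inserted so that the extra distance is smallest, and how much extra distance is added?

Insertion cost between consecutive stops i–j is d(i,T) + d(T,j) − d(i,j):
  between H and G: 20 + 22 − 14 = 28
  between G and S: 22 + 19 − 3 = 38
  between S and L: 19 + 24 − 15 = 28
  between L and M: 24 + 28 − 21 = 31
  between M and V: 28 + 14 − 22 = 20
  between V and H: 14 + 20 − 6 = 28
Cheapest insertion is between M and V, adding 20.
New total = 81 + 20 = 101.

+20 — insert T between M and V.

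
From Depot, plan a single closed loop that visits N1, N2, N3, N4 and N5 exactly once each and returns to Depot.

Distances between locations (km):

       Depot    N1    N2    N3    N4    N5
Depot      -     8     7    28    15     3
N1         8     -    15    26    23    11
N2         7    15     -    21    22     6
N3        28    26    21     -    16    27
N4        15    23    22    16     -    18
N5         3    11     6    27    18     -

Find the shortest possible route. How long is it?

77 km — the shortest possible round trip.

Depot-N1-N2-N3-N4-N5-Depot: 8+15+21+16+18+3 = 81
Depot-N1-N2-N3-N5-N4-Depot: 8+15+21+27+18+15 = 104
Depot-N1-N2-N4-N3-N5-Depot: 8+15+22+16+27+3 = 91
Depot-N1-N2-N4-N5-N3-Depot: 8+15+22+18+27+28 = 118
Depot-N1-N2-N5-N3-N4-Depot: 8+15+6+27+16+15 = 87
Depot-N1-N2-N5-N4-N3-Depot: 8+15+6+18+16+28 = 91
Depot-N1-N3-N2-N4-N5-Depot: 8+26+21+22+18+3 = 98
Depot-N1-N3-N2-N5-N4-Depot: 8+26+21+6+18+15 = 94
Depot-N1-N3-N4-N2-N5-Depot: 8+26+16+22+6+3 = 81
Depot-N1-N3-N4-N5-N2-Depot: 8+26+16+18+6+7 = 81
Depot-N1-N3-N5-N2-N4-Depot: 8+26+27+6+22+15 = 104
Depot-N1-N3-N5-N4-N2-Depot: 8+26+27+18+22+7 = 108
Depot-N1-N4-N2-N3-N5-Depot: 8+23+22+21+27+3 = 104
Depot-N1-N4-N2-N5-N3-Depot: 8+23+22+6+27+28 = 114
… (46 more)
Depot-N1-N4-N3-N2-N5-Depot: 8+23+16+21+6+3 = 77  ← best
The minimum is 77.
One optimal route: Depot → N1 → N4 → N3 → N2 → N5 → Depot (or its reverse).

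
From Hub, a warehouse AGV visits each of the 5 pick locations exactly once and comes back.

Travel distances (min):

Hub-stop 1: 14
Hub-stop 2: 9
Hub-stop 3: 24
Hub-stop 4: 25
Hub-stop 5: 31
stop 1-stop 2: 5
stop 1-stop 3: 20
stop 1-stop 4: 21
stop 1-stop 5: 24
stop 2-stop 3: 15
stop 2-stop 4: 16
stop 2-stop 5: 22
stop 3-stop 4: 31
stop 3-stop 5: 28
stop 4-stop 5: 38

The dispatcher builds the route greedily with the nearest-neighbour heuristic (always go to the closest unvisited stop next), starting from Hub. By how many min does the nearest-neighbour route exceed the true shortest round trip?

The nearest-neighbour route is 3 min longer than optimal.

From Hub: stop 2=9, stop 1=14, stop 3=24, stop 4=25, stop 5=31 → choose stop 2 (9).
From stop 2: stop 1=5, stop 3=15, stop 4=16, stop 5=22 → choose stop 1 (5).
From stop 1: stop 3=20, stop 4=21, stop 5=24 → choose stop 3 (20).
From stop 3: stop 5=28, stop 4=31 → choose stop 5 (28).
From stop 5: stop 4=38 → choose stop 4 (38).
NN route Hub → stop 2 → stop 1 → stop 3 → stop 5 → stop 4 → Hub costs 125.
Optimal: Hub → stop 1 → stop 5 → stop 3 → stop 2 → stop 4 → Hub costs 122 (by enumerating all 60 distinct tours).
Excess = 125 − 122 = 3.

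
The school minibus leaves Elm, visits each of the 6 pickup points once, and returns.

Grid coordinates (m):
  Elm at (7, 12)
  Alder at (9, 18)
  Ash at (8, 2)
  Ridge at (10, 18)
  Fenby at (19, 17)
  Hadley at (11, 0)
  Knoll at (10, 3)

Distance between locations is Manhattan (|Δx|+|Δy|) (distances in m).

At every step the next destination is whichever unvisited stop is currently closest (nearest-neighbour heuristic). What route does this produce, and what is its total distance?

From Elm: distances to unvisited — Alder=8, Ridge=9, Ash=11, Knoll=12, Hadley=16, Fenby=17. Nearest is Alder (8).
From Alder: distances to unvisited — Ridge=1, Fenby=11, Knoll=16, Ash=17, Hadley=20. Nearest is Ridge (1).
From Ridge: distances to unvisited — Fenby=10, Knoll=15, Ash=18, Hadley=19. Nearest is Fenby (10).
From Fenby: distances to unvisited — Knoll=23, Hadley=25, Ash=26. Nearest is Knoll (23).
From Knoll: distances to unvisited — Ash=3, Hadley=4. Nearest is Ash (3).
From Ash: distances to unvisited — Hadley=5. Nearest is Hadley (5).
Return Hadley→Elm: 16.
Total = 8 + 1 + 10 + 23 + 3 + 5 + 16 = 66.

66 m along Elm → Alder → Ridge → Fenby → Knoll → Ash → Hadley → Elm.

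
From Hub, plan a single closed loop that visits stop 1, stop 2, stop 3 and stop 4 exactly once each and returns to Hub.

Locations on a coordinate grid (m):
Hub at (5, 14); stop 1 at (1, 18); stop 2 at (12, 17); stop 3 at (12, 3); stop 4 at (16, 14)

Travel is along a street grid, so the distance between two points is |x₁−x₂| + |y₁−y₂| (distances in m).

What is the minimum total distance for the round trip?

There are 12 distinct closed tours to check (reversals are equivalent).
Hub → stop 1 → stop 2 → stop 3 → stop 4 → Hub: 8+12+14+15+11 = 60
Hub → stop 1 → stop 2 → stop 4 → stop 3 → Hub: 8+12+7+15+18 = 60
Hub → stop 1 → stop 3 → stop 2 → stop 4 → Hub: 8+26+14+7+11 = 66
Hub → stop 1 → stop 3 → stop 4 → stop 2 → Hub: 8+26+15+7+10 = 66
Hub → stop 1 → stop 4 → stop 2 → stop 3 → Hub: 8+19+7+14+18 = 66
Hub → stop 1 → stop 4 → stop 3 → stop 2 → Hub: 8+19+15+14+10 = 66
Hub → stop 2 → stop 1 → stop 3 → stop 4 → Hub: 10+12+26+15+11 = 74
Hub → stop 2 → stop 1 → stop 4 → stop 3 → Hub: 10+12+19+15+18 = 74
Hub → stop 2 → stop 3 → stop 1 → stop 4 → Hub: 10+14+26+19+11 = 80
Hub → stop 2 → stop 4 → stop 1 → stop 3 → Hub: 10+7+19+26+18 = 80
Hub → stop 3 → stop 1 → stop 2 → stop 4 → Hub: 18+26+12+7+11 = 74
Hub → stop 3 → stop 2 → stop 1 → stop 4 → Hub: 18+14+12+19+11 = 74
The minimum is 60.
One optimal route: Hub → stop 1 → stop 2 → stop 3 → stop 4 → Hub (or its reverse).

Shortest round trip = 60 m.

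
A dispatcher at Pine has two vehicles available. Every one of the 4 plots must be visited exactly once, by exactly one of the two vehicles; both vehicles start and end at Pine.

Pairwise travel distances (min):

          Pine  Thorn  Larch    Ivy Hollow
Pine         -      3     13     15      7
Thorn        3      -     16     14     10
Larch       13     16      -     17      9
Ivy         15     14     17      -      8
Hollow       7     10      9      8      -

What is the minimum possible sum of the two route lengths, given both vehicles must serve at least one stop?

There are 2^3 − 1 = 7 ways to divide the 4 stops into two non-empty groups. For each, the best each vehicle can do is its own shortest tour through its group:
  {Thorn} + {Larch, Ivy, Hollow}: 6 + 45 = 51
  {Larch} + {Thorn, Ivy, Hollow}: 26 + 32 = 58
  {Thorn, Larch} + {Ivy, Hollow}: 32 + 30 = 62
  {Ivy} + {Thorn, Larch, Hollow}: 30 + 35 = 65
  {Thorn, Ivy} + {Larch, Hollow}: 32 + 29 = 61
  {Larch, Ivy} + {Thorn, Hollow}: 45 + 20 = 65
  … (7 splits in total)
Best: vehicle 1 Pine → Thorn → Pine = 6; vehicle 2 Pine → Larch → Ivy → Hollow → Pine = 45; combined 51.

51 min — the smallest possible combined total.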